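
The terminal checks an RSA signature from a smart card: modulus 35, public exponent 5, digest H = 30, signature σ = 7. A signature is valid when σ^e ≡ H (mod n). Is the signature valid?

σ^2 ≡ 7^2 = 49 ≡ 14
σ^4 ≡ 14^2 = 196 ≡ 21
5 = 4 + 1, so σ^5 ≡ 21·7 ≡ 7 (mod 35)
σ^5 mod 35 = 7, but H = 30.

invalid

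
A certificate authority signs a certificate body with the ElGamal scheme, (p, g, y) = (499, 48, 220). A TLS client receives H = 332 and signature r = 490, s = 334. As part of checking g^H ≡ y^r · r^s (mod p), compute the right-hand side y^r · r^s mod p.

Squares mod 499: 220^1≡220, 220^2≡496, 220^4≡9, 220^8≡81, 220^16≡74, 220^32≡486, 220^64≡169, 220^128≡118, 220^256≡451
490 = 256 + 128 + 64 + 32 + 8 + 2, so 220^490 ≡ 451·118·169·486·81·496 ≡ 345 (mod 499)
Squares mod 499: 490^1≡490, 490^2≡81, 490^4≡74, 490^8≡486, 490^16≡169, 490^32≡118, 490^64≡451, 490^128≡308, 490^256≡54
334 = 256 + 64 + 8 + 4 + 2, so 490^334 ≡ 54·451·486·74·81 ≡ 81 (mod 499)
y^r · r^s ≡ 345·81 = 27945 ≡ 1 (mod 499)

1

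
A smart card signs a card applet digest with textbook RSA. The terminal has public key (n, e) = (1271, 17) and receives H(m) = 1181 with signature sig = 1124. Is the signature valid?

invalid

Squares mod 1271: sig^1≡1124, sig^2≡2, sig^4≡4, sig^8≡16, sig^16≡256
17 = 16 + 1, so sig^17 ≡ 256·1124 ≡ 498 (mod 1271)
498 ≠ 1181, so verification fails.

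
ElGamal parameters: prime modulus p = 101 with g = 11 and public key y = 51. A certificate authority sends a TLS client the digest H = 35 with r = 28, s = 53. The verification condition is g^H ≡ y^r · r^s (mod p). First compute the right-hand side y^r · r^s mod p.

69

51^2 = 2601 ≡ 76
51^4 ≡ 76^2 = 5776 ≡ 19
51^8 ≡ 19^2 = 361 ≡ 58
51^16 ≡ 58^2 = 3364 ≡ 31
28 = 16 + 8 + 4, so 51^28 ≡ 31·58·19 ≡ 24 (mod 101)
28^2 = 784 ≡ 77
28^4 ≡ 77^2 = 5929 ≡ 71
28^8 ≡ 71^2 = 5041 ≡ 92
28^16 ≡ 92^2 = 8464 ≡ 81
28^32 ≡ 81^2 = 6561 ≡ 97
53 = 32 + 16 + 4 + 1, so 28^53 ≡ 97·81·71·28 ≡ 66 (mod 101)
y^r · r^s ≡ 24·66 = 1584 ≡ 69 (mod 101)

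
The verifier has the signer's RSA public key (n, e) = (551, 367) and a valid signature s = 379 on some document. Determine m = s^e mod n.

s^2 ≡ 379^2 = 143641 ≡ 381
s^4 ≡ 381^2 = 145161 ≡ 248
s^8 ≡ 248^2 = 61504 ≡ 343
s^16 ≡ 343^2 = 117649 ≡ 286
s^32 ≡ 286^2 = 81796 ≡ 248
s^64 ≡ 248^2 = 61504 ≡ 343
s^128 ≡ 343^2 = 117649 ≡ 286
s^256 ≡ 286^2 = 81796 ≡ 248
367 = 256 + 64 + 32 + 8 + 4 + 2 + 1, so s^367 ≡ 248·343·248·343·248·381·379 ≡ 37 (mod 551)

37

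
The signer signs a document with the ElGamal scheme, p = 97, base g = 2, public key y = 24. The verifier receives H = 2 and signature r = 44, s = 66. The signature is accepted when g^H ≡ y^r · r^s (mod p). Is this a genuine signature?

Left side g^H mod p:
2^2 = 4
Right side y^r · r^s mod p:
24^2 = 576 ≡ 91
24^4 ≡ 91^2 = 8281 ≡ 36
24^8 ≡ 36^2 = 1296 ≡ 35
24^16 ≡ 35^2 = 1225 ≡ 61
24^32 ≡ 61^2 = 3721 ≡ 35
44 = 32 + 8 + 4, so 24^44 ≡ 35·35·36 ≡ 62 (mod 97)
44^2 = 1936 ≡ 93
44^4 ≡ 93^2 = 8649 ≡ 16
44^8 ≡ 16^2 = 256 ≡ 62
44^16 ≡ 62^2 = 3844 ≡ 61
44^32 ≡ 61^2 = 3721 ≡ 35
44^64 ≡ 35^2 = 1225 ≡ 61
66 = 64 + 2, so 44^66 ≡ 61·93 ≡ 47 (mod 97)
62·47 = 2914 ≡ 4 (mod 97)
4 ≡ 4 (mod 97), so the signature is genuine.

genuine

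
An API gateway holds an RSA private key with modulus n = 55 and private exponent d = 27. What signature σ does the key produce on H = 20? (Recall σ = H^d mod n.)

15

H^2 ≡ 20^2 = 400 ≡ 15
H^4 ≡ 15^2 = 225 ≡ 5
H^8 ≡ 5^2 = 25
H^16 ≡ 25^2 = 625 ≡ 20
27 = 16 + 8 + 2 + 1, so H^27 ≡ 20·25·15·20 ≡ 15 (mod 55)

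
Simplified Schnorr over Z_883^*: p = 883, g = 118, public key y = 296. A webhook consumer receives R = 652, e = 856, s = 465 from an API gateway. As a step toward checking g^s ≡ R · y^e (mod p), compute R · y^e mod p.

Squares mod 883: 296^1≡296, 296^2≡199, 296^4≡749, 296^8≡296, 296^16≡199, 296^32≡749, 296^64≡296, 296^128≡199, 296^256≡749, 296^512≡296
856 = 512 + 256 + 64 + 16 + 8, so 296^856 ≡ 296·749·296·199·296 ≡ 199 (mod 883)
R · y^e ≡ 652·199 = 129748 ≡ 830 (mod 883)

830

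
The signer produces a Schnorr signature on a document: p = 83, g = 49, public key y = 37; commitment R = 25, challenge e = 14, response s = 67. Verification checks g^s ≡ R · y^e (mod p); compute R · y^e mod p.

64

37^14 mod 83 = 59
R · y^e ≡ 25·59 = 1475 ≡ 64 (mod 83)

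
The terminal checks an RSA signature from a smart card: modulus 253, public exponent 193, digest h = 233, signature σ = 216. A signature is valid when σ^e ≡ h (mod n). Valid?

yes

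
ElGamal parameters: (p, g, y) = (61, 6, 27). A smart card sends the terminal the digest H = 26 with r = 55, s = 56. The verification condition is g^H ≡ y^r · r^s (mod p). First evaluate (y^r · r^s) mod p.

27^2 = 729 ≡ 58
27^4 ≡ 58^2 = 3364 ≡ 9
27^8 ≡ 9^2 = 81 ≡ 20
27^16 ≡ 20^2 = 400 ≡ 34
27^32 ≡ 34^2 = 1156 ≡ 58
55 = 32 + 16 + 4 + 2 + 1, so 27^55 ≡ 58·34·9·58·27 ≡ 60 (mod 61)
55^2 = 3025 ≡ 36
55^4 ≡ 36^2 = 1296 ≡ 15
55^8 ≡ 15^2 = 225 ≡ 42
55^16 ≡ 42^2 = 1764 ≡ 56
55^32 ≡ 56^2 = 3136 ≡ 25
56 = 32 + 16 + 8, so 55^56 ≡ 25·56·42 ≡ 57 (mod 61)
y^r · r^s ≡ 60·57 = 3420 ≡ 4 (mod 61)

4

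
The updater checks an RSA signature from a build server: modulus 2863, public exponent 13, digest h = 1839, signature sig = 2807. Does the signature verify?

does not verify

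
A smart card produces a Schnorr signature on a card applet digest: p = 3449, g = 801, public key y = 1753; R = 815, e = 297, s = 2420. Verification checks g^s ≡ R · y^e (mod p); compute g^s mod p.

Squares mod 3449: 801^1≡801, 801^2≡87, 801^4≡671, 801^8≡1871, 801^16≡3355, 801^32≡1938, 801^64≡3332, 801^128≡3342, 801^256≡1102, 801^512≡356, 801^1024≡2572, 801^2048≡2
2420 = 2048 + 256 + 64 + 32 + 16 + 4, so 801^2420 ≡ 2·1102·3332·1938·3355·671 ≡ 2500 (mod 3449)

2500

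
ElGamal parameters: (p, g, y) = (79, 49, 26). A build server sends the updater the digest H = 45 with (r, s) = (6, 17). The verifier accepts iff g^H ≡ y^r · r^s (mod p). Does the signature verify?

Left side g^H mod p:
Squares mod 79: 49^1≡49, 49^2≡31, 49^4≡13, 49^8≡11, 49^16≡42, 49^32≡26
45 = 32 + 8 + 4 + 1, so 49^45 ≡ 26·11·13·49 ≡ 8 (mod 79)
Right side y^r · r^s mod p:
Squares mod 79: 26^1≡26, 26^2≡44, 26^4≡40
6 = 4 + 2, so 26^6 ≡ 40·44 ≡ 22 (mod 79)
Squares mod 79: 6^1≡6, 6^2≡36, 6^4≡32, 6^8≡76, 6^16≡9
17 = 16 + 1, so 6^17 ≡ 9·6 ≡ 54 (mod 79)
22·54 = 1188 ≡ 3 (mod 79)
8 ≠ 3, so verification fails.

does not verify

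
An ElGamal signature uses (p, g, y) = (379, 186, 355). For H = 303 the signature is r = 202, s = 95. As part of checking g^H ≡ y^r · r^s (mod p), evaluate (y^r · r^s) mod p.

264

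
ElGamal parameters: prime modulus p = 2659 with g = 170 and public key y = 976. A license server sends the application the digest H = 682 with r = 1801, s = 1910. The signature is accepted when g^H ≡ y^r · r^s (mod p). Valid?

yes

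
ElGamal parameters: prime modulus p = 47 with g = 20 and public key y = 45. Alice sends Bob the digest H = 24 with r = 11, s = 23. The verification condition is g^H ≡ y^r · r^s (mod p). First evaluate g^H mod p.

Squares mod 47: 20^1≡20, 20^2≡24, 20^4≡12, 20^8≡3, 20^16≡9
24 = 16 + 8, so 20^24 ≡ 9·3 ≡ 27 (mod 47)

27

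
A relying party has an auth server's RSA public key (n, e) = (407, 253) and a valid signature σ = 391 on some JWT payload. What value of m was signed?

95

Squares mod 407: σ^1≡391, σ^2≡256, σ^4≡9, σ^8≡81, σ^16≡49, σ^32≡366, σ^64≡53, σ^128≡367
253 = 128 + 64 + 32 + 16 + 8 + 4 + 1, so σ^253 ≡ 367·53·366·49·81·9·391 ≡ 95 (mod 407)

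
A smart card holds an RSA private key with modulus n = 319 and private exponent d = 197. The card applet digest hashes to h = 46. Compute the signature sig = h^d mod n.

249

h^197 mod 319 = 249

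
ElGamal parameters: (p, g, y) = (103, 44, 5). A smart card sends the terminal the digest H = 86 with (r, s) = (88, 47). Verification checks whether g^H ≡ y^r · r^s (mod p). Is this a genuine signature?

forged

Left side g^H mod p:
44^2 = 1936 ≡ 82
44^4 ≡ 82^2 = 6724 ≡ 29
44^8 ≡ 29^2 = 841 ≡ 17
44^16 ≡ 17^2 = 289 ≡ 83
44^32 ≡ 83^2 = 6889 ≡ 91
44^64 ≡ 91^2 = 8281 ≡ 41
86 = 64 + 16 + 4 + 2, so 44^86 ≡ 41·83·29·82 ≡ 36 (mod 103)
Right side y^r · r^s mod p:
5^2 = 25
5^4 ≡ 25^2 = 625 ≡ 7
5^8 ≡ 7^2 = 49
5^16 ≡ 49^2 = 2401 ≡ 32
5^32 ≡ 32^2 = 1024 ≡ 97
5^64 ≡ 97^2 = 9409 ≡ 36
88 = 64 + 16 + 8, so 5^88 ≡ 36·32·49 ≡ 4 (mod 103)
88^2 = 7744 ≡ 19
88^4 ≡ 19^2 = 361 ≡ 52
88^8 ≡ 52^2 = 2704 ≡ 26
88^16 ≡ 26^2 = 676 ≡ 58
88^32 ≡ 58^2 = 3364 ≡ 68
47 = 32 + 8 + 4 + 2 + 1, so 88^47 ≡ 68·26·52·19·88 ≡ 101 (mod 103)
4·101 = 404 ≡ 95 (mod 103)
36 ≠ 95, so verification fails.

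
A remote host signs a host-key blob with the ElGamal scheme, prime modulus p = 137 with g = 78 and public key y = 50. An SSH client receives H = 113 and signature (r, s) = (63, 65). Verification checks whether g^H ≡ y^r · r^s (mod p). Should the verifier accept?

Left side g^H mod p:
78^2 = 6084 ≡ 56
78^4 ≡ 56^2 = 3136 ≡ 122
78^8 ≡ 122^2 = 14884 ≡ 88
78^16 ≡ 88^2 = 7744 ≡ 72
78^32 ≡ 72^2 = 5184 ≡ 115
78^64 ≡ 115^2 = 13225 ≡ 73
113 = 64 + 32 + 16 + 1, so 78^113 ≡ 73·115·72·78 ≡ 99 (mod 137)
Right side y^r · r^s mod p:
50^2 = 2500 ≡ 34
50^4 ≡ 34^2 = 1156 ≡ 60
50^8 ≡ 60^2 = 3600 ≡ 38
50^16 ≡ 38^2 = 1444 ≡ 74
50^32 ≡ 74^2 = 5476 ≡ 133
63 = 32 + 16 + 8 + 4 + 2 + 1, so 50^63 ≡ 133·74·38·60·34·50 ≡ 88 (mod 137)
63^2 = 3969 ≡ 133
63^4 ≡ 133^2 = 17689 ≡ 16
63^8 ≡ 16^2 = 256 ≡ 119
63^16 ≡ 119^2 = 14161 ≡ 50
63^32 ≡ 50^2 = 2500 ≡ 34
63^64 ≡ 34^2 = 1156 ≡ 60
65 = 64 + 1, so 63^65 ≡ 60·63 ≡ 81 (mod 137)
88·81 = 7128 ≡ 4 (mod 137)
99 ≠ 4, so verification fails.

reject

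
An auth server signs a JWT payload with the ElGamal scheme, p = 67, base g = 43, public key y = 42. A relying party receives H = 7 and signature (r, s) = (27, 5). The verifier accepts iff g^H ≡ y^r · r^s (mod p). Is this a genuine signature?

Left side g^H mod p:
43^2 = 1849 ≡ 40
43^4 ≡ 40^2 = 1600 ≡ 59
7 = 4 + 2 + 1, so 43^7 ≡ 59·40·43 ≡ 42 (mod 67)
Right side y^r · r^s mod p:
42^2 = 1764 ≡ 22
42^4 ≡ 22^2 = 484 ≡ 15
42^8 ≡ 15^2 = 225 ≡ 24
42^16 ≡ 24^2 = 576 ≡ 40
27 = 16 + 8 + 2 + 1, so 42^27 ≡ 40·24·22·42 ≡ 27 (mod 67)
27^2 = 729 ≡ 59
27^4 ≡ 59^2 = 3481 ≡ 64
5 = 4 + 1, so 27^5 ≡ 64·27 ≡ 53 (mod 67)
27·53 = 1431 ≡ 24 (mod 67)
42 ≠ 24, so verification fails.

forged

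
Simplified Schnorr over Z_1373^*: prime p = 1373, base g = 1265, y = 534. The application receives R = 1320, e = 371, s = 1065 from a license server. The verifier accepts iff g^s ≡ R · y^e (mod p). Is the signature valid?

invalid

g^s mod p:
1265^2 = 1600225 ≡ 680
1265^4 ≡ 680^2 = 462400 ≡ 1072
1265^8 ≡ 1072^2 = 1149184 ≡ 1356
1265^16 ≡ 1356^2 = 1838736 ≡ 289
1265^32 ≡ 289^2 = 83521 ≡ 1141
1265^64 ≡ 1141^2 = 1301881 ≡ 277
1265^128 ≡ 277^2 = 76729 ≡ 1214
1265^256 ≡ 1214^2 = 1473796 ≡ 567
1265^512 ≡ 567^2 = 321489 ≡ 207
1265^1024 ≡ 207^2 = 42849 ≡ 286
1065 = 1024 + 32 + 8 + 1, so 1265^1065 ≡ 286·1141·1356·1265 ≡ 1272 (mod 1373)
R · y^e mod p:
534^2 = 285156 ≡ 945
534^4 ≡ 945^2 = 893025 ≡ 575
534^8 ≡ 575^2 = 330625 ≡ 1105
534^16 ≡ 1105^2 = 1221025 ≡ 428
534^32 ≡ 428^2 = 183184 ≡ 575
534^64 ≡ 575^2 = 330625 ≡ 1105
534^128 ≡ 1105^2 = 1221025 ≡ 428
534^256 ≡ 428^2 = 183184 ≡ 575
371 = 256 + 64 + 32 + 16 + 2 + 1, so 534^371 ≡ 575·1105·575·428·945·534 ≡ 668 (mod 1373)
1320·668 = 881760 ≡ 294 (mod 1373)
1272 ≠ 294; the check fails.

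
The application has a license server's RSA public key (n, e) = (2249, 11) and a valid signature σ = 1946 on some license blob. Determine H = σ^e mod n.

393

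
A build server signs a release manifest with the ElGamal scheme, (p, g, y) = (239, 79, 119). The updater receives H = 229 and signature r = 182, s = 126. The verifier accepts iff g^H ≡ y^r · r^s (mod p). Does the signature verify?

Left side g^H mod p:
79^2 = 6241 ≡ 27
79^4 ≡ 27^2 = 729 ≡ 12
79^8 ≡ 12^2 = 144
79^16 ≡ 144^2 = 20736 ≡ 182
79^32 ≡ 182^2 = 33124 ≡ 142
79^64 ≡ 142^2 = 20164 ≡ 88
79^128 ≡ 88^2 = 7744 ≡ 96
229 = 128 + 64 + 32 + 4 + 1, so 79^229 ≡ 96·88·142·12·79 ≡ 117 (mod 239)
Right side y^r · r^s mod p:
119^2 = 14161 ≡ 60
119^4 ≡ 60^2 = 3600 ≡ 15
119^8 ≡ 15^2 = 225
119^16 ≡ 225^2 = 50625 ≡ 196
119^32 ≡ 196^2 = 38416 ≡ 176
119^64 ≡ 176^2 = 30976 ≡ 145
119^128 ≡ 145^2 = 21025 ≡ 232
182 = 128 + 32 + 16 + 4 + 2, so 119^182 ≡ 232·176·196·15·60 ≡ 51 (mod 239)
182^2 = 33124 ≡ 142
182^4 ≡ 142^2 = 20164 ≡ 88
182^8 ≡ 88^2 = 7744 ≡ 96
182^16 ≡ 96^2 = 9216 ≡ 134
182^32 ≡ 134^2 = 17956 ≡ 31
182^64 ≡ 31^2 = 961 ≡ 5
126 = 64 + 32 + 16 + 8 + 4 + 2, so 182^126 ≡ 5·31·134·96·88·142 ≡ 187 (mod 239)
51·187 = 9537 ≡ 216 (mod 239)
117 ≠ 216, so verification fails.

does not verify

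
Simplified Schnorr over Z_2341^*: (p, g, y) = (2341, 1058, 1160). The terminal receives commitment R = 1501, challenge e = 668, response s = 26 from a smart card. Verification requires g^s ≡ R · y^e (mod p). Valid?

g^s mod p:
1058^26 mod 2341 = 134
R · y^e mod p:
1160^668 mod 2341 = 1711
1501·1711 = 2568211 ≡ 134 (mod 2341)
134 ≡ 134 (mod 2341); signature holds.

yes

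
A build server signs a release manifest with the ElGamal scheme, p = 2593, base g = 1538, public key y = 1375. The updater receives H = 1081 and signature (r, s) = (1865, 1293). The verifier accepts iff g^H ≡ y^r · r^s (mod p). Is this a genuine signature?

Left side g^H mod p:
Squares mod 2593: 1538^1≡1538, 1538^2≡628, 1538^4≡248, 1538^8≡1865, 1538^16≡1012, 1538^32≡2502, 1538^64≡502, 1538^128≡483, 1538^256≡2512, 1538^512≡1375, 1538^1024≡328
1081 = 1024 + 32 + 16 + 8 + 1, so 1538^1081 ≡ 328·2502·1012·1865·1538 ≡ 31 (mod 2593)
Right side y^r · r^s mod p:
Squares mod 2593: 1375^1≡1375, 1375^2≡328, 1375^4≡1271, 1375^8≡2, 1375^16≡4, 1375^32≡16, 1375^64≡256, 1375^128≡711, 1375^256≡2479, 1375^512≡31, 1375^1024≡961
1865 = 1024 + 512 + 256 + 64 + 8 + 1, so 1375^1865 ≡ 961·31·2479·256·2·1375 ≡ 328 (mod 2593)
Squares mod 2593: 1865^1≡1865, 1865^2≡1012, 1865^4≡2502, 1865^8≡502, 1865^16≡483, 1865^32≡2512, 1865^64≡1375, 1865^128≡328, 1865^256≡1271, 1865^512≡2, 1865^1024≡4
1293 = 1024 + 256 + 8 + 4 + 1, so 1865^1293 ≡ 4·1271·502·2502·1865 ≡ 8 (mod 2593)
328·8 = 2624 ≡ 31 (mod 2593)
31 ≡ 31 (mod 2593), so the signature is genuine.

genuine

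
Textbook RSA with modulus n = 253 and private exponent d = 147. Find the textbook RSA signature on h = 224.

h^2 ≡ 224^2 = 50176 ≡ 82
h^4 ≡ 82^2 = 6724 ≡ 146
h^8 ≡ 146^2 = 21316 ≡ 64
h^16 ≡ 64^2 = 4096 ≡ 48
h^32 ≡ 48^2 = 2304 ≡ 27
h^64 ≡ 27^2 = 729 ≡ 223
h^128 ≡ 223^2 = 49729 ≡ 141
147 = 128 + 16 + 2 + 1, so h^147 ≡ 141·48·82·224 ≡ 38 (mod 253)

38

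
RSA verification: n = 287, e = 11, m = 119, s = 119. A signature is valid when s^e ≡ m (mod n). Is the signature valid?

valid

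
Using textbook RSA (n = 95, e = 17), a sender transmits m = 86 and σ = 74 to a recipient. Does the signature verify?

σ^17 mod 95 = 9
The recovered value 9 does not match the digest 86.

does not verify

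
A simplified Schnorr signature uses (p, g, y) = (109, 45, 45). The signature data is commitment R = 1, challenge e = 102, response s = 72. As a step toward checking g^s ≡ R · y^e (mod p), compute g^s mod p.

Squares mod 109: 45^1≡45, 45^2≡63, 45^4≡45, 45^8≡63, 45^16≡45, 45^32≡63, 45^64≡45
72 = 64 + 8, so 45^72 ≡ 45·63 ≡ 1 (mod 109)

1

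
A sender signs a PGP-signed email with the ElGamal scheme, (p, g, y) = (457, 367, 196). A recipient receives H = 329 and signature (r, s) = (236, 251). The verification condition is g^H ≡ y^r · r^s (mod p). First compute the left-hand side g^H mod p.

367^2 = 134689 ≡ 331
367^4 ≡ 331^2 = 109561 ≡ 338
367^8 ≡ 338^2 = 114244 ≡ 451
367^16 ≡ 451^2 = 203401 ≡ 36
367^32 ≡ 36^2 = 1296 ≡ 382
367^64 ≡ 382^2 = 145924 ≡ 141
367^128 ≡ 141^2 = 19881 ≡ 230
367^256 ≡ 230^2 = 52900 ≡ 345
329 = 256 + 64 + 8 + 1, so 367^329 ≡ 345·141·451·367 ≡ 397 (mod 457)

397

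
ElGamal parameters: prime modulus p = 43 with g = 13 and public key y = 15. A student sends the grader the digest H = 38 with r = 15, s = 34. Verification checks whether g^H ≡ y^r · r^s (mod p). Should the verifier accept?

reject

Left side g^H mod p:
13^38 mod 43 = 24
Right side y^r · r^s mod p:
15^15 mod 43 = 4
15^34 mod 43 = 9
4·9 = 36 ≡ 36 (mod 43)
24 ≠ 36, so verification fails.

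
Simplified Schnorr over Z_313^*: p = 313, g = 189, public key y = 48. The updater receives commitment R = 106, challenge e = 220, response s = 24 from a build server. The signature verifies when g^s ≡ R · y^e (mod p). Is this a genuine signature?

forged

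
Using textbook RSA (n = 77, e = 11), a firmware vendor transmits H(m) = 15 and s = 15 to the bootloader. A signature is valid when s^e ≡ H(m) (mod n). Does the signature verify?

s^2 ≡ 15^2 = 225 ≡ 71
s^4 ≡ 71^2 = 5041 ≡ 36
s^8 ≡ 36^2 = 1296 ≡ 64
11 = 8 + 2 + 1, so s^11 ≡ 64·71·15 ≡ 15 (mod 77)
s^11 mod 77 = 15 matches H(m).

verifies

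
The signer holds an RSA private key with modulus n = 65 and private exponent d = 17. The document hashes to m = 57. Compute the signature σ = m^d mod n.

57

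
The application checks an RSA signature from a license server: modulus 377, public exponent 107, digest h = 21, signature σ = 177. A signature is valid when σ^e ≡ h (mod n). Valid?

no

σ^107 mod 377 = 356
σ^107 mod 377 = 356, but h = 21.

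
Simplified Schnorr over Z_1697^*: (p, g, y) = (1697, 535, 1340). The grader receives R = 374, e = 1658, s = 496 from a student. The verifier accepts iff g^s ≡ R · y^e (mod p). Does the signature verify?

g^s mod p:
Squares mod 1697: 535^1≡535, 535^2≡1129, 535^4≡194, 535^8≡302, 535^16≡1263, 535^32≡1686, 535^64≡121, 535^128≡1065, 535^256≡629
496 = 256 + 128 + 64 + 32 + 16, so 535^496 ≡ 629·1065·121·1686·1263 ≡ 367 (mod 1697)
R · y^e mod p:
Squares mod 1697: 1340^1≡1340, 1340^2≡174, 1340^4≡1427, 1340^8≡1626, 1340^16≡1647, 1340^32≡803, 1340^64≡1646, 1340^128≡904, 1340^256≡959, 1340^512≡1604, 1340^1024≡164
1658 = 1024 + 512 + 64 + 32 + 16 + 8 + 2, so 1340^1658 ≡ 164·1604·1646·803·1647·1626·174 ≡ 466 (mod 1697)
374·466 = 174284 ≡ 1190 (mod 1697)
367 ≠ 1190; the check fails.

does not verify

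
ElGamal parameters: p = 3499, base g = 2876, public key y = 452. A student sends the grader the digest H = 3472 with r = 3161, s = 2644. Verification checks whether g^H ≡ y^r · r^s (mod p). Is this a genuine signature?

Left side g^H mod p:
2876^2 = 8271376 ≡ 3239
2876^4 ≡ 3239^2 = 10491121 ≡ 1119
2876^8 ≡ 1119^2 = 1252161 ≡ 3018
2876^16 ≡ 3018^2 = 9108324 ≡ 427
2876^32 ≡ 427^2 = 182329 ≡ 381
2876^64 ≡ 381^2 = 145161 ≡ 1702
2876^128 ≡ 1702^2 = 2896804 ≡ 3131
2876^256 ≡ 3131^2 = 9803161 ≡ 2462
2876^512 ≡ 2462^2 = 6061444 ≡ 1176
2876^1024 ≡ 1176^2 = 1382976 ≡ 871
2876^2048 ≡ 871^2 = 758641 ≡ 2857
3472 = 2048 + 1024 + 256 + 128 + 16, so 2876^3472 ≡ 2857·871·2462·3131·427 ≡ 917 (mod 3499)
Right side y^r · r^s mod p:
452^2 = 204304 ≡ 1362
452^4 ≡ 1362^2 = 1855044 ≡ 574
452^8 ≡ 574^2 = 329476 ≡ 570
452^16 ≡ 570^2 = 324900 ≡ 2992
452^32 ≡ 2992^2 = 8952064 ≡ 1622
452^64 ≡ 1622^2 = 2630884 ≡ 3135
452^128 ≡ 3135^2 = 9828225 ≡ 3033
452^256 ≡ 3033^2 = 9199089 ≡ 218
452^512 ≡ 218^2 = 47524 ≡ 2037
452^1024 ≡ 2037^2 = 4149369 ≡ 3054
452^2048 ≡ 3054^2 = 9326916 ≡ 2081
3161 = 2048 + 1024 + 64 + 16 + 8 + 1, so 452^3161 ≡ 2081·3054·3135·2992·570·452 ≡ 351 (mod 3499)
3161^2 = 9991921 ≡ 2276
3161^4 ≡ 2276^2 = 5180176 ≡ 1656
3161^8 ≡ 1656^2 = 2742336 ≡ 2619
3161^16 ≡ 2619^2 = 6859161 ≡ 1121
3161^32 ≡ 1121^2 = 1256641 ≡ 500
3161^64 ≡ 500^2 = 250000 ≡ 1571
3161^128 ≡ 1571^2 = 2468041 ≡ 1246
3161^256 ≡ 1246^2 = 1552516 ≡ 2459
3161^512 ≡ 2459^2 = 6046681 ≡ 409
3161^1024 ≡ 409^2 = 167281 ≡ 2828
3161^2048 ≡ 2828^2 = 7997584 ≡ 2369
2644 = 2048 + 512 + 64 + 16 + 4, so 3161^2644 ≡ 2369·409·1571·1121·1656 ≡ 2106 (mod 3499)
351·2106 = 739206 ≡ 917 (mod 3499)
917 ≡ 917 (mod 3499), so the signature is genuine.

genuine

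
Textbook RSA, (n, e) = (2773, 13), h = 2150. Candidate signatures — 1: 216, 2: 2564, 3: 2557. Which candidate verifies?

Candidate 1: Squares mod 2773: 216^1≡216, 216^2≡2288, 216^4≡2293, 216^8≡241; 13 = 8 + 4 + 1, so 216^13 ≡ 241·2293·216 ≡ 623 (mod 2773)
Candidate 2: Squares mod 2773: 2564^1≡2564, 2564^2≡2086, 2564^4≡559, 2564^8≡1905; 13 = 8 + 4 + 1, so 2564^13 ≡ 1905·559·2564 ≡ 698 (mod 2773)
Candidate 3: Squares mod 2773: 2557^1≡2557, 2557^2≡2288, 2557^4≡2293, 2557^8≡241; 13 = 8 + 4 + 1, so 2557^13 ≡ 241·2293·2557 ≡ 2150 (mod 2773)
  → matches h = 2150

3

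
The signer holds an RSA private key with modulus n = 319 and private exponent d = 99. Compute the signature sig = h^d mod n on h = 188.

h^2 ≡ 188^2 = 35344 ≡ 254
h^4 ≡ 254^2 = 64516 ≡ 78
h^8 ≡ 78^2 = 6084 ≡ 23
h^16 ≡ 23^2 = 529 ≡ 210
h^32 ≡ 210^2 = 44100 ≡ 78
h^64 ≡ 78^2 = 6084 ≡ 23
99 = 64 + 32 + 2 + 1, so h^99 ≡ 23·78·254·188 ≡ 276 (mod 319)

276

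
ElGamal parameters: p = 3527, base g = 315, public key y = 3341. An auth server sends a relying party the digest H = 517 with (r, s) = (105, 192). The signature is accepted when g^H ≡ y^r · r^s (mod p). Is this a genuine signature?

genuine

Left side g^H mod p:
Squares mod 3527: 315^1≡315, 315^2≡469, 315^4≡1287, 315^8≡2206, 315^16≡2703, 315^32≡1792, 315^64≡1694, 315^128≡2185, 315^256≡2194, 315^512≡2808
517 = 512 + 4 + 1, so 315^517 ≡ 2808·1287·315 ≡ 2720 (mod 3527)
Right side y^r · r^s mod p:
Squares mod 3527: 3341^1≡3341, 3341^2≡2853, 3341^4≡2820, 3341^8≡2542, 3341^16≡300, 3341^32≡1825, 3341^64≡1137
105 = 64 + 32 + 8 + 1, so 3341^105 ≡ 1137·1825·2542·3341 ≡ 2822 (mod 3527)
Squares mod 3527: 105^1≡105, 105^2≡444, 105^4≡3151, 105^8≡296, 105^16≡2968, 105^32≡2105, 105^64≡1113, 105^128≡792
192 = 128 + 64, so 105^192 ≡ 792·1113 ≡ 3273 (mod 3527)
2822·3273 = 9236406 ≡ 2720 (mod 3527)
2720 ≡ 2720 (mod 3527), so the signature is genuine.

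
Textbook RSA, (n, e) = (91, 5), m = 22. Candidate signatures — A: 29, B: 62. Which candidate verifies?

Candidate A: 29^2 = 841 ≡ 22; 29^4 ≡ 22^2 = 484 ≡ 29; 5 = 4 + 1, so 29^5 ≡ 29·29 ≡ 22 (mod 91)
  → matches m = 22
Candidate B: 62^2 = 3844 ≡ 22; 62^4 ≡ 22^2 = 484 ≡ 29; 5 = 4 + 1, so 62^5 ≡ 29·62 ≡ 69 (mod 91)

A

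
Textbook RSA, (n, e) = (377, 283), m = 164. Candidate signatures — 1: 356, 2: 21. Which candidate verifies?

Candidate 1: 356^2 = 126736 ≡ 64; 356^4 ≡ 64^2 = 4096 ≡ 326; 356^8 ≡ 326^2 = 106276 ≡ 339; 356^16 ≡ 339^2 = 114921 ≡ 313; 356^32 ≡ 313^2 = 97969 ≡ 326; 356^64 ≡ 326^2 = 106276 ≡ 339; 356^128 ≡ 339^2 = 114921 ≡ 313; 356^256 ≡ 313^2 = 97969 ≡ 326; 283 = 256 + 16 + 8 + 2 + 1, so 356^283 ≡ 326·313·339·64·356 ≡ 164 (mod 377)
  → matches m = 164
Candidate 2: 21^2 = 441 ≡ 64; 21^4 ≡ 64^2 = 4096 ≡ 326; 21^8 ≡ 326^2 = 106276 ≡ 339; 21^16 ≡ 339^2 = 114921 ≡ 313; 21^32 ≡ 313^2 = 97969 ≡ 326; 21^64 ≡ 326^2 = 106276 ≡ 339; 21^128 ≡ 339^2 = 114921 ≡ 313; 21^256 ≡ 313^2 = 97969 ≡ 326; 283 = 256 + 16 + 8 + 2 + 1, so 21^283 ≡ 326·313·339·64·21 ≡ 213 (mod 377)

1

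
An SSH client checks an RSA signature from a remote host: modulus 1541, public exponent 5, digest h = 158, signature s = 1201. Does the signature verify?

s^2 ≡ 1201^2 = 1442401 ≡ 25
s^4 ≡ 25^2 = 625
5 = 4 + 1, so s^5 ≡ 625·1201 ≡ 158 (mod 1541)
Since 158 equals the digest 158, verification succeeds.

verifies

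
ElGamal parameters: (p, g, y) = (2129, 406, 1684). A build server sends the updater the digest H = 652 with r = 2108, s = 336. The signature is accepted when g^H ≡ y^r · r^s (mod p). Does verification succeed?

Left side g^H mod p:
406^652 mod 2129 = 361
Right side y^r · r^s mod p:
1684^2108 mod 2129 = 1959
2108^336 mod 2129 = 862
1959·862 = 1688658 ≡ 361 (mod 2129)
361 ≡ 361 (mod 2129), so the signature is genuine.

passes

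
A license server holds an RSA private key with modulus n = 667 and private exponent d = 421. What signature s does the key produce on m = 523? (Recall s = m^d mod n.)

m^2 ≡ 523^2 = 273529 ≡ 59
m^4 ≡ 59^2 = 3481 ≡ 146
m^8 ≡ 146^2 = 21316 ≡ 639
m^16 ≡ 639^2 = 408321 ≡ 117
m^32 ≡ 117^2 = 13689 ≡ 349
m^64 ≡ 349^2 = 121801 ≡ 407
m^128 ≡ 407^2 = 165649 ≡ 233
m^256 ≡ 233^2 = 54289 ≡ 262
421 = 256 + 128 + 32 + 4 + 1, so m^421 ≡ 262·233·349·146·523 ≡ 175 (mod 667)

175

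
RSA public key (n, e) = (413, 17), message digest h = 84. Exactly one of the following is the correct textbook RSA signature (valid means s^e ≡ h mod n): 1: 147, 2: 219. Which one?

Candidate 1: 147^2 = 21609 ≡ 133; 147^4 ≡ 133^2 = 17689 ≡ 343; 147^8 ≡ 343^2 = 117649 ≡ 357; 147^16 ≡ 357^2 = 127449 ≡ 245; 17 = 16 + 1, so 147^17 ≡ 245·147 ≡ 84 (mod 413)
  → matches h = 84
Candidate 2: 219^2 = 47961 ≡ 53; 219^4 ≡ 53^2 = 2809 ≡ 331; 219^8 ≡ 331^2 = 109561 ≡ 116; 219^16 ≡ 116^2 = 13456 ≡ 240; 17 = 16 + 1, so 219^17 ≡ 240·219 ≡ 109 (mod 413)

1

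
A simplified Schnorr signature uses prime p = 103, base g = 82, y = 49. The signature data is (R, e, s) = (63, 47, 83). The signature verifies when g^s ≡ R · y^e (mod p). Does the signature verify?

verifies

g^s mod p:
82^2 = 6724 ≡ 29
82^4 ≡ 29^2 = 841 ≡ 17
82^8 ≡ 17^2 = 289 ≡ 83
82^16 ≡ 83^2 = 6889 ≡ 91
82^32 ≡ 91^2 = 8281 ≡ 41
82^64 ≡ 41^2 = 1681 ≡ 33
83 = 64 + 16 + 2 + 1, so 82^83 ≡ 33·91·29·82 ≡ 41 (mod 103)
R · y^e mod p:
49^2 = 2401 ≡ 32
49^4 ≡ 32^2 = 1024 ≡ 97
49^8 ≡ 97^2 = 9409 ≡ 36
49^16 ≡ 36^2 = 1296 ≡ 60
49^32 ≡ 60^2 = 3600 ≡ 98
47 = 32 + 8 + 4 + 2 + 1, so 49^47 ≡ 98·36·97·32·49 ≡ 17 (mod 103)
63·17 = 1071 ≡ 41 (mod 103)
41 ≡ 41 (mod 103); signature holds.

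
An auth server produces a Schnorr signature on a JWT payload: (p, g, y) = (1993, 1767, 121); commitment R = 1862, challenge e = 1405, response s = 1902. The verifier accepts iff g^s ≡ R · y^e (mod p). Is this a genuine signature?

genuine

g^s mod p:
Squares mod 1993: 1767^1≡1767, 1767^2≡1251, 1767^4≡496, 1767^8≡877, 1767^16≡1824, 1767^32≡659, 1767^64≡1800, 1767^128≡1375, 1767^256≡1261, 1767^512≡1700, 1767^1024≡150
1902 = 1024 + 512 + 256 + 64 + 32 + 8 + 4 + 2, so 1767^1902 ≡ 150·1700·1261·1800·659·877·496·1251 ≡ 324 (mod 1993)
R · y^e mod p:
Squares mod 1993: 121^1≡121, 121^2≡690, 121^4≡1766, 121^8≡1704, 121^16≡1808, 121^32≡344, 121^64≡749, 121^128≡968, 121^256≡314, 121^512≡939, 121^1024≡815
1405 = 1024 + 256 + 64 + 32 + 16 + 8 + 4 + 1, so 121^1405 ≡ 815·314·749·344·1808·1704·1766·121 ≡ 743 (mod 1993)
1862·743 = 1383466 ≡ 324 (mod 1993)
324 ≡ 324 (mod 1993); signature holds.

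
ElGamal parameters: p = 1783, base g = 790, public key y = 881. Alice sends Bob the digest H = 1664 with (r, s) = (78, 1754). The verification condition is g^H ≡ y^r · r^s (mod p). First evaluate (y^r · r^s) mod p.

Squares mod 1783: 881^1≡881, 881^2≡556, 881^4≡677, 881^8≡98, 881^16≡689, 881^32≡443, 881^64≡119
78 = 64 + 8 + 4 + 2, so 881^78 ≡ 119·98·677·556 ≡ 1055 (mod 1783)
Squares mod 1783: 78^1≡78, 78^2≡735, 78^4≡1759, 78^8≡576, 78^16≡138, 78^32≡1214, 78^64≡1038, 78^128≡512, 78^256≡43, 78^512≡66, 78^1024≡790
1754 = 1024 + 512 + 128 + 64 + 16 + 8 + 2, so 78^1754 ≡ 790·66·512·1038·138·576·735 ≡ 1219 (mod 1783)
y^r · r^s ≡ 1055·1219 = 1286045 ≡ 502 (mod 1783)

502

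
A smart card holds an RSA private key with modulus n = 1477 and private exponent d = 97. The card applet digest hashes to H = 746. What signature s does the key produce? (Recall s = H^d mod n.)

802

Squares mod 1477: H^1≡746, H^2≡1164, H^4≡487, H^8≡849, H^16≡25, H^32≡625, H^64≡697
97 = 64 + 32 + 1, so H^97 ≡ 697·625·746 ≡ 802 (mod 1477)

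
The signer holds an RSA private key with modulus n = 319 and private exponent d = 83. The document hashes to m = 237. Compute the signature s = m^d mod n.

m^83 mod 319 = 238

238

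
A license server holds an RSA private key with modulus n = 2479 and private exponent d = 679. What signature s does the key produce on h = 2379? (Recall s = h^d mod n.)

h^2 ≡ 2379^2 = 5659641 ≡ 84
h^4 ≡ 84^2 = 7056 ≡ 2098
h^8 ≡ 2098^2 = 4401604 ≡ 1379
h^16 ≡ 1379^2 = 1901641 ≡ 248
h^32 ≡ 248^2 = 61504 ≡ 2008
h^64 ≡ 2008^2 = 4032064 ≡ 1210
h^128 ≡ 1210^2 = 1464100 ≡ 1490
h^256 ≡ 1490^2 = 2220100 ≡ 1395
h^512 ≡ 1395^2 = 1946025 ≡ 10
679 = 512 + 128 + 32 + 4 + 2 + 1, so h^679 ≡ 10·1490·2008·2098·84·2379 ≡ 1639 (mod 2479)

1639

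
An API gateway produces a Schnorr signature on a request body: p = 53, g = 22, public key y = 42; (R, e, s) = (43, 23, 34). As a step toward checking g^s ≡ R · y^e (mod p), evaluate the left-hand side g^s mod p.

37

Squares mod 53: 22^1≡22, 22^2≡7, 22^4≡49, 22^8≡16, 22^16≡44, 22^32≡28
34 = 32 + 2, so 22^34 ≡ 28·7 ≡ 37 (mod 53)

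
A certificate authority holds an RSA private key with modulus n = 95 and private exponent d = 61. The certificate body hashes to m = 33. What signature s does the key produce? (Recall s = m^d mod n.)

3

Squares mod 95: m^1≡33, m^2≡44, m^4≡36, m^8≡61, m^16≡16, m^32≡66
61 = 32 + 16 + 8 + 4 + 1, so m^61 ≡ 66·16·61·36·33 ≡ 3 (mod 95)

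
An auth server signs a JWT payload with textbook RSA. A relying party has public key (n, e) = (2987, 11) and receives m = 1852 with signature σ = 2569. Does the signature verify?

Squares mod 2987: σ^1≡2569, σ^2≡1478, σ^4≡987, σ^8≡407
11 = 8 + 2 + 1, so σ^11 ≡ 407·1478·2569 ≡ 2419 (mod 2987)
σ^11 mod 2987 = 2419, but m = 1852.

does not verify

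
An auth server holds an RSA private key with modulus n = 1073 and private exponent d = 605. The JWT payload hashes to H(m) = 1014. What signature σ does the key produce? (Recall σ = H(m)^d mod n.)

(H(m))^2 ≡ 1014^2 = 1028196 ≡ 262
(H(m))^4 ≡ 262^2 = 68644 ≡ 1045
(H(m))^8 ≡ 1045^2 = 1092025 ≡ 784
(H(m))^16 ≡ 784^2 = 614656 ≡ 900
(H(m))^32 ≡ 900^2 = 810000 ≡ 958
(H(m))^64 ≡ 958^2 = 917764 ≡ 349
(H(m))^128 ≡ 349^2 = 121801 ≡ 552
(H(m))^256 ≡ 552^2 = 304704 ≡ 1045
(H(m))^512 ≡ 1045^2 = 1092025 ≡ 784
605 = 512 + 64 + 16 + 8 + 4 + 1, so (H(m))^605 ≡ 784·349·900·784·1045·1014 ≡ 869 (mod 1073)

869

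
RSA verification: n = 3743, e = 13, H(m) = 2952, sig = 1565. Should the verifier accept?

sig^2 ≡ 1565^2 = 2449225 ≡ 1303
sig^4 ≡ 1303^2 = 1697809 ≡ 2230
sig^8 ≡ 2230^2 = 4972900 ≡ 2196
13 = 8 + 4 + 1, so sig^13 ≡ 2196·2230·1565 ≡ 2952 (mod 3743)
Since 2952 equals the digest 2952, verification succeeds.

accept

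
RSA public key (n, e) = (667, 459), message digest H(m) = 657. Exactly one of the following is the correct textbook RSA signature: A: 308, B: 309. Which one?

A

Candidate A: 308^2 = 94864 ≡ 150; 308^4 ≡ 150^2 = 22500 ≡ 489; 308^8 ≡ 489^2 = 239121 ≡ 335; 308^16 ≡ 335^2 = 112225 ≡ 169; 308^32 ≡ 169^2 = 28561 ≡ 547; 308^64 ≡ 547^2 = 299209 ≡ 393; 308^128 ≡ 393^2 = 154449 ≡ 372; 308^256 ≡ 372^2 = 138384 ≡ 315; 459 = 256 + 128 + 64 + 8 + 2 + 1, so 308^459 ≡ 315·372·393·335·150·308 ≡ 657 (mod 667)
  → matches H(m) = 657
Candidate B: 309^2 = 95481 ≡ 100; 309^4 ≡ 100^2 = 10000 ≡ 662; 309^8 ≡ 662^2 = 438244 ≡ 25; 309^16 ≡ 25^2 = 625; 309^32 ≡ 625^2 = 390625 ≡ 430; 309^64 ≡ 430^2 = 184900 ≡ 141; 309^128 ≡ 141^2 = 19881 ≡ 538; 309^256 ≡ 538^2 = 289444 ≡ 633; 459 = 256 + 128 + 64 + 8 + 2 + 1, so 309^459 ≡ 633·538·141·25·100·309 ≡ 665 (mod 667)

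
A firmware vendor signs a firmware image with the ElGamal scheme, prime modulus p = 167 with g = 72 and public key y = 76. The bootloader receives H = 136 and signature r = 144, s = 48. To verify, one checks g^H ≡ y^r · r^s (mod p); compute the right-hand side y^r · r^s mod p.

Squares mod 167: 76^1≡76, 76^2≡98, 76^4≡85, 76^8≡44, 76^16≡99, 76^32≡115, 76^64≡32, 76^128≡22
144 = 128 + 16, so 76^144 ≡ 22·99 ≡ 7 (mod 167)
Squares mod 167: 144^1≡144, 144^2≡28, 144^4≡116, 144^8≡96, 144^16≡31, 144^32≡126
48 = 32 + 16, so 144^48 ≡ 126·31 ≡ 65 (mod 167)
y^r · r^s ≡ 7·65 = 455 ≡ 121 (mod 167)

121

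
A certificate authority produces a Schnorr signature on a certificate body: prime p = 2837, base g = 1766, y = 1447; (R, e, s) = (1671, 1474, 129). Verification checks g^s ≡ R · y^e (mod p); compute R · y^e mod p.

1792

1447^2 = 2093809 ≡ 103
1447^4 ≡ 103^2 = 10609 ≡ 2098
1447^8 ≡ 2098^2 = 4401604 ≡ 1417
1447^16 ≡ 1417^2 = 2007889 ≡ 2130
1447^32 ≡ 2130^2 = 4536900 ≡ 537
1447^64 ≡ 537^2 = 288369 ≡ 1832
1447^128 ≡ 1832^2 = 3356224 ≡ 53
1447^256 ≡ 53^2 = 2809
1447^512 ≡ 2809^2 = 7890481 ≡ 784
1447^1024 ≡ 784^2 = 614656 ≡ 1864
1474 = 1024 + 256 + 128 + 64 + 2, so 1447^1474 ≡ 1864·2809·53·1832·103 ≡ 670 (mod 2837)
R · y^e ≡ 1671·670 = 1119570 ≡ 1792 (mod 2837)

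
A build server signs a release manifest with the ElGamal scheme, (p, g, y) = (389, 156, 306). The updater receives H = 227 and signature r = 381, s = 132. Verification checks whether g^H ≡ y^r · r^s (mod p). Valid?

Left side g^H mod p:
156^2 = 24336 ≡ 218
156^4 ≡ 218^2 = 47524 ≡ 66
156^8 ≡ 66^2 = 4356 ≡ 77
156^16 ≡ 77^2 = 5929 ≡ 94
156^32 ≡ 94^2 = 8836 ≡ 278
156^64 ≡ 278^2 = 77284 ≡ 262
156^128 ≡ 262^2 = 68644 ≡ 180
227 = 128 + 64 + 32 + 2 + 1, so 156^227 ≡ 180·262·278·218·156 ≡ 200 (mod 389)
Right side y^r · r^s mod p:
306^2 = 93636 ≡ 276
306^4 ≡ 276^2 = 76176 ≡ 321
306^8 ≡ 321^2 = 103041 ≡ 345
306^16 ≡ 345^2 = 119025 ≡ 380
306^32 ≡ 380^2 = 144400 ≡ 81
306^64 ≡ 81^2 = 6561 ≡ 337
306^128 ≡ 337^2 = 113569 ≡ 370
306^256 ≡ 370^2 = 136900 ≡ 361
381 = 256 + 64 + 32 + 16 + 8 + 4 + 1, so 306^381 ≡ 361·337·81·380·345·321·306 ≡ 329 (mod 389)
381^2 = 145161 ≡ 64
381^4 ≡ 64^2 = 4096 ≡ 206
381^8 ≡ 206^2 = 42436 ≡ 35
381^16 ≡ 35^2 = 1225 ≡ 58
381^32 ≡ 58^2 = 3364 ≡ 252
381^64 ≡ 252^2 = 63504 ≡ 97
381^128 ≡ 97^2 = 9409 ≡ 73
132 = 128 + 4, so 381^132 ≡ 73·206 ≡ 256 (mod 389)
329·256 = 84224 ≡ 200 (mod 389)
200 ≡ 200 (mod 389), so the signature is genuine.

yes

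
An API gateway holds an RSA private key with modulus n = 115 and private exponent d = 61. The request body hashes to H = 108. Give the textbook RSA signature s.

73

Squares mod 115: H^1≡108, H^2≡49, H^4≡101, H^8≡81, H^16≡6, H^32≡36
61 = 32 + 16 + 8 + 4 + 1, so H^61 ≡ 36·6·81·101·108 ≡ 73 (mod 115)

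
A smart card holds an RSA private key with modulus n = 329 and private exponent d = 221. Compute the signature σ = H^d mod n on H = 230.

27

H^2 ≡ 230^2 = 52900 ≡ 260
H^4 ≡ 260^2 = 67600 ≡ 155
H^8 ≡ 155^2 = 24025 ≡ 8
H^16 ≡ 8^2 = 64
H^32 ≡ 64^2 = 4096 ≡ 148
H^64 ≡ 148^2 = 21904 ≡ 190
H^128 ≡ 190^2 = 36100 ≡ 239
221 = 128 + 64 + 16 + 8 + 4 + 1, so H^221 ≡ 239·190·64·8·155·230 ≡ 27 (mod 329)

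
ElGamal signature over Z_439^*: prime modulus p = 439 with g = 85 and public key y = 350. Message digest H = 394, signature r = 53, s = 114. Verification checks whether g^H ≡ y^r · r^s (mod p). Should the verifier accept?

reject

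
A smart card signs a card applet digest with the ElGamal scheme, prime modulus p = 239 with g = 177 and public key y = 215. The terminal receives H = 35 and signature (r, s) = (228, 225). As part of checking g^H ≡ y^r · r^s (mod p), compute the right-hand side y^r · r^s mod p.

138

215^228 mod 239 = 44
228^225 mod 239 = 14
y^r · r^s ≡ 44·14 = 616 ≡ 138 (mod 239)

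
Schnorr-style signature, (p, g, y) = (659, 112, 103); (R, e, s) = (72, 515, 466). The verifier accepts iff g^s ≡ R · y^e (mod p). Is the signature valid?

valid

g^s mod p:
112^2 = 12544 ≡ 23
112^4 ≡ 23^2 = 529
112^8 ≡ 529^2 = 279841 ≡ 425
112^16 ≡ 425^2 = 180625 ≡ 59
112^32 ≡ 59^2 = 3481 ≡ 186
112^64 ≡ 186^2 = 34596 ≡ 328
112^128 ≡ 328^2 = 107584 ≡ 167
112^256 ≡ 167^2 = 27889 ≡ 211
466 = 256 + 128 + 64 + 16 + 2, so 112^466 ≡ 211·167·328·59·23 ≡ 317 (mod 659)
R · y^e mod p:
103^2 = 10609 ≡ 65
103^4 ≡ 65^2 = 4225 ≡ 271
103^8 ≡ 271^2 = 73441 ≡ 292
103^16 ≡ 292^2 = 85264 ≡ 253
103^32 ≡ 253^2 = 64009 ≡ 86
103^64 ≡ 86^2 = 7396 ≡ 147
103^128 ≡ 147^2 = 21609 ≡ 521
103^256 ≡ 521^2 = 271441 ≡ 592
103^512 ≡ 592^2 = 350464 ≡ 535
515 = 512 + 2 + 1, so 103^515 ≡ 535·65·103 ≡ 160 (mod 659)
72·160 = 11520 ≡ 317 (mod 659)
317 ≡ 317 (mod 659); signature holds.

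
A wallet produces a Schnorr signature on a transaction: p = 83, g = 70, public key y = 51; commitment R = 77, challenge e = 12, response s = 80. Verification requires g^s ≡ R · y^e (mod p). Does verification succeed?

g^s mod p:
70^2 = 4900 ≡ 3
70^4 ≡ 3^2 = 9
70^8 ≡ 9^2 = 81
70^16 ≡ 81^2 = 6561 ≡ 4
70^32 ≡ 4^2 = 16
70^64 ≡ 16^2 = 256 ≡ 7
80 = 64 + 16, so 70^80 ≡ 7·4 ≡ 28 (mod 83)
R · y^e mod p:
51^2 = 2601 ≡ 28
51^4 ≡ 28^2 = 784 ≡ 37
51^8 ≡ 37^2 = 1369 ≡ 41
12 = 8 + 4, so 51^12 ≡ 41·37 ≡ 23 (mod 83)
77·23 = 1771 ≡ 28 (mod 83)
28 ≡ 28 (mod 83); signature holds.

passes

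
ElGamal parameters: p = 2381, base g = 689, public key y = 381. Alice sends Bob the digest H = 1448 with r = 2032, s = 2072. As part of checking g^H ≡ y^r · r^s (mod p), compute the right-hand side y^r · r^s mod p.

381^2 = 145161 ≡ 2301
381^4 ≡ 2301^2 = 5294601 ≡ 1638
381^8 ≡ 1638^2 = 2683044 ≡ 2038
381^16 ≡ 2038^2 = 4153444 ≡ 980
381^32 ≡ 980^2 = 960400 ≡ 857
381^64 ≡ 857^2 = 734449 ≡ 1101
381^128 ≡ 1101^2 = 1212201 ≡ 272
381^256 ≡ 272^2 = 73984 ≡ 173
381^512 ≡ 173^2 = 29929 ≡ 1357
381^1024 ≡ 1357^2 = 1841449 ≡ 936
2032 = 1024 + 512 + 256 + 128 + 64 + 32 + 16, so 381^2032 ≡ 936·1357·173·272·1101·857·980 ≡ 272 (mod 2381)
2032^2 = 4129024 ≡ 370
2032^4 ≡ 370^2 = 136900 ≡ 1183
2032^8 ≡ 1183^2 = 1399489 ≡ 1842
2032^16 ≡ 1842^2 = 3392964 ≡ 39
2032^32 ≡ 39^2 = 1521
2032^64 ≡ 1521^2 = 2313441 ≡ 1490
2032^128 ≡ 1490^2 = 2220100 ≡ 1008
2032^256 ≡ 1008^2 = 1016064 ≡ 1758
2032^512 ≡ 1758^2 = 3090564 ≡ 26
2032^1024 ≡ 26^2 = 676
2032^2048 ≡ 676^2 = 456976 ≡ 2205
2072 = 2048 + 16 + 8, so 2032^2072 ≡ 2205·39·1842 ≡ 2003 (mod 2381)
y^r · r^s ≡ 272·2003 = 544816 ≡ 1948 (mod 2381)

1948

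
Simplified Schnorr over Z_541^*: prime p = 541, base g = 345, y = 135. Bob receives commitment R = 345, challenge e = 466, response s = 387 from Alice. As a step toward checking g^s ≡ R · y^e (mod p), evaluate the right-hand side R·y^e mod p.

207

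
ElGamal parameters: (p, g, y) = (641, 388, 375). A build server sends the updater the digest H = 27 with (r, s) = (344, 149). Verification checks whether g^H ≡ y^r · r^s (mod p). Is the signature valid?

Left side g^H mod p:
388^2 = 150544 ≡ 550
388^4 ≡ 550^2 = 302500 ≡ 589
388^8 ≡ 589^2 = 346921 ≡ 140
388^16 ≡ 140^2 = 19600 ≡ 370
27 = 16 + 8 + 2 + 1, so 388^27 ≡ 370·140·550·388 ≡ 3 (mod 641)
Right side y^r · r^s mod p:
375^2 = 140625 ≡ 246
375^4 ≡ 246^2 = 60516 ≡ 262
375^8 ≡ 262^2 = 68644 ≡ 57
375^16 ≡ 57^2 = 3249 ≡ 44
375^32 ≡ 44^2 = 1936 ≡ 13
375^64 ≡ 13^2 = 169
375^128 ≡ 169^2 = 28561 ≡ 357
375^256 ≡ 357^2 = 127449 ≡ 531
344 = 256 + 64 + 16 + 8, so 375^344 ≡ 531·169·44·57 ≡ 56 (mod 641)
344^2 = 118336 ≡ 392
344^4 ≡ 392^2 = 153664 ≡ 465
344^8 ≡ 465^2 = 216225 ≡ 208
344^16 ≡ 208^2 = 43264 ≡ 317
344^32 ≡ 317^2 = 100489 ≡ 493
344^64 ≡ 493^2 = 243049 ≡ 110
344^128 ≡ 110^2 = 12100 ≡ 562
149 = 128 + 16 + 4 + 1, so 344^149 ≡ 562·317·465·344 ≡ 581 (mod 641)
56·581 = 32536 ≡ 486 (mod 641)
3 ≠ 486, so verification fails.

invalid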